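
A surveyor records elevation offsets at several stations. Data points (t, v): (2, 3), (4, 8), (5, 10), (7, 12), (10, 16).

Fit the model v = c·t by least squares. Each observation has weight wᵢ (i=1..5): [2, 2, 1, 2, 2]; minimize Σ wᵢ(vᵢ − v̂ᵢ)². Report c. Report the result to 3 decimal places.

Entries of AᵀWA: Σwᵢ·t·t = 363.
Moment sums: Σwᵢ·t·v = 614.
Hence c = 614 / 363 ≈ 1.69146.

c = 1.691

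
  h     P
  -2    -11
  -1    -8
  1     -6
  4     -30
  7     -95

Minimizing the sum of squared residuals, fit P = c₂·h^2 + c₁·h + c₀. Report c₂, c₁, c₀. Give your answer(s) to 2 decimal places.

c₂ = -1.95, c₁ = 0.69, c₀ = -3.55

From the data, Σh^2·h^2 = 2675, Σh^2·h = 399, Σh^2 = 71, Σh·h = 71, Σh = 9, Σ1 = 5.
Moment sums: Σh^2·P = -5193, Σh·P = -761, ΣP = -150.
MᵀM·[c₂, c₁, c₀]ᵀ = MᵀP becomes [[2675, 399, 71]; [399, 71, 9]; [71, 9, 5]]·[c₂, c₁, c₀]ᵀ = [-5193, -761, -150]ᵀ.
Inverting the 3×3 Gram matrix, [c₂, c₁, c₀]ᵀ = [-9637/4942, 3413/4942, -8779/2471]ᵀ.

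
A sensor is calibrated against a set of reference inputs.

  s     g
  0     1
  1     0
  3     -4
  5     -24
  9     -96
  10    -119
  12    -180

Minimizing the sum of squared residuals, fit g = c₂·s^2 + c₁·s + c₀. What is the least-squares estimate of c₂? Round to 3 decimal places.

c₂ = -1.463

Sums needed: Σs^2·s^2 = 38004, Σs^2·s = 3610, Σs^2 = 360, Σs·s = 360, Σs = 40, Σ1 = 7.
And Σs^2·g = -46232, Σs·g = -4346, Σg = -422.
Normal equations: [[38004, 3610, 360]; [3610, 360, 40]; [360, 40, 7]]·[c₂, c₁, c₀]ᵀ = [-46232, -4346, -422]ᵀ.
Inverting the 3×3 Gram matrix, [c₂, c₁, c₀]ᵀ = [-76901/52549, 675518/262745, 14934/52549]ᵀ.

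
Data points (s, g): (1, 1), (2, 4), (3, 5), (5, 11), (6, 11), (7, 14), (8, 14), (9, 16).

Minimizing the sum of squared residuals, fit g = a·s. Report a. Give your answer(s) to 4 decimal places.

Normal-equation sums: Σs·s = 269.
And Σs·g = 499.
Normal equations: [[269]]·[a]ᵀ = [499]ᵀ.
a = 499/269 = 1.85502.

a = 1.8550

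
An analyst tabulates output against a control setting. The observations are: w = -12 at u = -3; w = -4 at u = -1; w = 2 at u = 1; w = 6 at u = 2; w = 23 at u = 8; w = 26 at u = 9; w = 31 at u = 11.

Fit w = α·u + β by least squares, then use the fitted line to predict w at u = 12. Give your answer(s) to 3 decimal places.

ŵ = 34.931

With design matrix X, XᵀX = [[281, 27]; [27, 7]] and Xᵀw = [813, 72]ᵀ.
Determinant 281·7 − 27² = 1238.
α = (813·7 − 27·72)/1238 = 3747/1238; β = (281·72 − 27·813)/1238 = -1719/1238.
At u = 12: ŵ = (3747/1238)·(12) + (-1719/1238)·(1) = 43245/1238.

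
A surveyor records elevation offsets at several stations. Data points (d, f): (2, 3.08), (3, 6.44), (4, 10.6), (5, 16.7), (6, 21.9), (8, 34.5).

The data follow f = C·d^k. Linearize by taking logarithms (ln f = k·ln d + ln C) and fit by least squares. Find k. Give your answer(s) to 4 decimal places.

k = 1.7587

With ln fᵢ as the transformed response and ln dᵢ as the regressor:
XᵀX = [[13.7340, 8.6587]; [8.6587, 6]], rhs = [23.5235, 14.7912]ᵀ  (here Σln d = 8.6587, Σ(ln d)² = 13.7340, Σln f = 14.7912, Σln d·ln f = 23.5235).
Solving (det = 7.4309): k = 1.75867, ln C = -0.07278.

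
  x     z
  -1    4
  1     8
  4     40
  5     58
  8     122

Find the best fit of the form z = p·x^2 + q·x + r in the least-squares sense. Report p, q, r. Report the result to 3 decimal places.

From the data, Σx^2·x^2 = 4979, Σx^2·x = 701, Σx^2 = 107, Σx·x = 107, Σx = 17, Σ1 = 5.
And Σx^2·z = 9910, Σx·z = 1430, Σz = 232.
Solving the 3×3 system (Gaussian elimination) gives p = 83/57, q = 58/19, r = 277/57.

p = 1.456, q = 3.053, r = 4.860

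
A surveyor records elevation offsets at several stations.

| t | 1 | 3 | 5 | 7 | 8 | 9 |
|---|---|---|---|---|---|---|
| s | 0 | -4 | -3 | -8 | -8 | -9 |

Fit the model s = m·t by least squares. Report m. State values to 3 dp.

m = -0.996

Normal-equation sums: Σt·t = 229.
For Mᵀs: Σt·s = -228.
MᵀM·[m]ᵀ = Mᵀs becomes [[229]]·[m]ᵀ = [-228]ᵀ.
m = (-228)/229 = -0.995633.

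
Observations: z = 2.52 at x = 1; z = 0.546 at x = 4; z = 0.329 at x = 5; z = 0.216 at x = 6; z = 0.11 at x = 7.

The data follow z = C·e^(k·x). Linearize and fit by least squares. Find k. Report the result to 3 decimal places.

k = -0.512

With ln zᵢ as the transformed response and xᵢ as the regressor:
Σx = 23.0000, Σ(x)² = 127.0000, Σln z = -4.5323, Σx·ln z = -31.7006.
Equations: 127.0000·k + 23.0000·ln C = -31.7006;  23.0000·k + 5·ln C = -4.5323.
Slope k = (n·Σx·ln z − Σx·Σln z)/(n·Σ(x)² − (Σx)²) = (5·-31.7006 − 23.0000·-4.5323)/106.0000 = -0.51188; ln C = (Σln z − k·Σx)/n = 1.44818.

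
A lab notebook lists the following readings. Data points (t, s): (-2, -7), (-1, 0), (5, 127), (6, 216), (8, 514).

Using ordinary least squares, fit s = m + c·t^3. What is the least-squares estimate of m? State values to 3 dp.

Setting ∂/∂m … = 0 gives: 5·m + 844·c = 850;  844·m + 324490·c = 325755.
Eliminating c: 324490·(row 1) − 844·(row 2) gives 910114·m = 324490·850 − 844·325755 = 879280, so m = 439640/455057.
Then c = (325755 − 844·(439640/455057))/324490 = 911375/910114.

m = 0.966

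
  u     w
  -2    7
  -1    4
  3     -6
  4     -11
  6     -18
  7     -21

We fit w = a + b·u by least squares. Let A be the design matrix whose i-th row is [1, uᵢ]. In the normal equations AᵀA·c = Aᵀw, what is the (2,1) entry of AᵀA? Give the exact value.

Row 2 ↔ basis u, column 1 ↔ basis 1, so (AᵀA)_{2,1} = Σᵢ u = (-2)·(1) + (-1)·(1) + (3)·(1) + (4)·(1) + (6)·(1) + (7)·(1) = 17.

17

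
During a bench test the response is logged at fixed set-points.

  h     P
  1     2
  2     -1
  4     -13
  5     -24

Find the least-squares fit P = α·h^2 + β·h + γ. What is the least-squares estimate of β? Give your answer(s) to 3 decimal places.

Setting ∂/∂α … = 0 gives: 898·α + 198·β + 46·γ = -810;  198·α + 46·β + 12·γ = -172;  46·α + 12·β + 4·γ = -36.
(Σh^2·h^2 = 898, Σh^2·h = 198, Σh^2 = 46, Σh·h = 46, Σh = 12, Σ1 = 4, Σh^2·P = -810, Σh·P = -172, ΣP = -36.)
Solving the 3×3 system (Gaussian elimination) gives α = -4/3, β = 8/5, γ = 23/15.

β = 1.600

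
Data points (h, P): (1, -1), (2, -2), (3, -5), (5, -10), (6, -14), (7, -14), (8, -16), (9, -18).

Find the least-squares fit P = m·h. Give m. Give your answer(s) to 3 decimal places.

m = -2.015

From the data, Σh·h = 269.
For MᵀP: Σh·P = -542.
So MᵀM·[m]ᵀ = MᵀP: [[269]]·[m]ᵀ = [-542]ᵀ.
m = (-542)/269 = -2.01487.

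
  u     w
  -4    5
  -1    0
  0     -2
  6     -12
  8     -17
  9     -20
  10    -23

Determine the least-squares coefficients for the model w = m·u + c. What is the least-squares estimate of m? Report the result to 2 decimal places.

m = -1.95

The normal equations are: 298·m + 28·c = -638;  28·m + 7·c = -69.
(Σu·u = 298, Σu = 28, Σ1 = 7, Σu·w = -638, Σw = -69.)
Determinant 298·7 − 28² = 1302.
m = ((-638)·7 − 28·(-69))/1302 = -181/93; c = (298·(-69) − 28·(-638))/1302 = -1349/651.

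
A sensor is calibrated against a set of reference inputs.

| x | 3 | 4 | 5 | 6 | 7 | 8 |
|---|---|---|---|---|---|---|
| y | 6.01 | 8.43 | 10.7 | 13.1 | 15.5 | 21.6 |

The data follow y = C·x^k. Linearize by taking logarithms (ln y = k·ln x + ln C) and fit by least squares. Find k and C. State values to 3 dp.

k = 1.229, C = 1.517

Linearized form: ln y = k·ln x + ln C. From the 6 transformed points,
XᵀX = [[17.0401, 9.9115]; [9.9115, 6]], rhs = [25.0728, 14.6816]ᵀ  (here Σln x = 9.9115, Σ(ln x)² = 17.0401, Σln y = 14.6816, Σln x·ln y = 25.0728).
Δ = 17.0401·6 − (9.9115)² = 4.0036; k = (25.0728·6 − 9.9115·14.6816)/4.0036 = 1.22898, ln C = (17.0401·14.6816 − 9.9115·25.0728)/4.0036 = 0.41677, so C = exp(0.41677) = 1.51705.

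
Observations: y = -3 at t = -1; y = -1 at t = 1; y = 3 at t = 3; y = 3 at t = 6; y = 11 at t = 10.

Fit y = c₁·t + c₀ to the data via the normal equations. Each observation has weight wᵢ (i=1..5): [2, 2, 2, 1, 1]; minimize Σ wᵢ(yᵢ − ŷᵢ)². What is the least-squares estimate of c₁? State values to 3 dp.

From the data, Σwᵢ·t·t = 158, Σwᵢ·t = 22, Σwᵢ·1 = 8.
Right-hand side: Σwᵢ·t·y = 150, Σwᵢ·y = 12.
Eliminating c₀: 8·(row 1) − 22·(row 2) gives 780·c₁ = 8·150 − 22·12 = 936, so c₁ = 6/5.
Then c₀ = (12 − 22·(6/5))/8 = -9/5.

c₁ = 1.200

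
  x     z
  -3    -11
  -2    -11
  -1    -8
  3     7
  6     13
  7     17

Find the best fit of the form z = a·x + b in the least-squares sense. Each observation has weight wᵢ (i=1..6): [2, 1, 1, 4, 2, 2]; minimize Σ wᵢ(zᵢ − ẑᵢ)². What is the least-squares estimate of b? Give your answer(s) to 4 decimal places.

b = -3.0850

Entries of AᵀWA: Σwᵢ·x·x = 229, Σwᵢ·x = 29, Σwᵢ·1 = 12.
For AᵀWz: Σwᵢ·x·z = 574, Σwᵢ·z = 47.
Eliminating b: 12·(row 1) − 29·(row 2) gives 1907·a = 12·574 − 29·47 = 5525, so a = 5525/1907.
Then b = (47 − 29·(5525/1907))/12 = -5883/1907.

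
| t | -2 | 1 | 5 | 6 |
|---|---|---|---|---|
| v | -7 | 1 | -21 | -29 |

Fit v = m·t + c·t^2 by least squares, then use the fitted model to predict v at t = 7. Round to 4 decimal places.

AᵀA·[m, c]ᵀ = Aᵀv reads: 66·m + 334·c = -264;  334·m + 1938·c = -1596.
Eliminating c: 1938·(row 1) − 334·(row 2) gives 16352·m = 1938·(-264) − 334·(-1596) = 21432, so m = 2679/2044.
Then c = ((-1596) − 334·(2679/2044))/1938 = -2145/2044.
At t = 7: v̂ = (2679/2044)·(7) + (-2145/2044)·(49) = -3084/73.

v̂ = -42.2466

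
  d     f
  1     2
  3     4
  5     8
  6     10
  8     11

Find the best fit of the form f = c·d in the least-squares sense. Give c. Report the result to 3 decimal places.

c = 1.496

The normal equations are: 135·c = 202.
(Σd·d = 135, Σd·f = 202.)
c = 202/135 = 1.4963.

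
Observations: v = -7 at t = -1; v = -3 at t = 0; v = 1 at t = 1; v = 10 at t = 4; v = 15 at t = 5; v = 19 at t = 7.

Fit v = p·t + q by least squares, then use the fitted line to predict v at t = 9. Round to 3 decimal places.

v̂ = 26.716

Setting ∂/∂p … = 0 gives: 92·p + 16·q = 256;  16·p + 6·q = 35.
Determinant 92·6 − 16² = 296.
p = (256·6 − 16·35)/296 = 122/37; q = (92·35 − 16·256)/296 = -219/74.
At t = 9: v̂ = (122/37)·(9) + (-219/74)·(1) = 1977/74.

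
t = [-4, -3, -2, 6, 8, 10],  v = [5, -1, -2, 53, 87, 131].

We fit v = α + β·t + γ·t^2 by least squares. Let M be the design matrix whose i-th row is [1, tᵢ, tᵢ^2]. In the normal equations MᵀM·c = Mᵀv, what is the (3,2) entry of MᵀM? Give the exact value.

Row 3 ↔ basis t^2, column 2 ↔ basis t, so (MᵀM)_{3,2} = Σᵢ (t^2)·(t) = (16)·(-4) + (9)·(-3) + (4)·(-2) + (36)·(6) + (64)·(8) + (100)·(10) = 1629.

1629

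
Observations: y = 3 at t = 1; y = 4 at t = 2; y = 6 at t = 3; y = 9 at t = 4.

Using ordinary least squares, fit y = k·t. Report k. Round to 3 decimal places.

k = 2.167

Normal-equation sums: Σt·t = 30.
Moment sums: Σt·y = 65.
So AᵀA·[k]ᵀ = Aᵀy: [[30]]·[k]ᵀ = [65]ᵀ.
k = 65/30 = 2.16667.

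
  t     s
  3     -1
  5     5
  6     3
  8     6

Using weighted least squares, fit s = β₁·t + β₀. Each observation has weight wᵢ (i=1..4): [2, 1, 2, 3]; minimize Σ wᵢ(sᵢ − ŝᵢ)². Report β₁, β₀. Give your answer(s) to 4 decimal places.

β₁ = 1.3077, β₀ = -4.3077

Compute the Gram sums: Σwᵢ·t·t = 307, Σwᵢ·t = 47, Σwᵢ·1 = 8.
Moment sums: Σwᵢ·t·s = 199, Σwᵢ·s = 27.
Eliminating β₀: 8·(row 1) − 47·(row 2) gives 247·β₁ = 8·199 − 47·27 = 323, so β₁ = 17/13.
Then β₀ = (27 − 47·(17/13))/8 = -56/13.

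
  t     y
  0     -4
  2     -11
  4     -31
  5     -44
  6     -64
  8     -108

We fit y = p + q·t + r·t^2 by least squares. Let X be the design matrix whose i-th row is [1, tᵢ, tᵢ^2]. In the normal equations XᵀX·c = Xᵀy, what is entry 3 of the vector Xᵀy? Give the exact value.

-10856

Entry 3 ↔ basis t^2, so (Xᵀy)_{3} = Σᵢ (t^2)·yᵢ = (0)·(-4) + (4)·(-11) + (16)·(-31) + (25)·(-44) + (36)·(-64) + (64)·(-108) = -10856.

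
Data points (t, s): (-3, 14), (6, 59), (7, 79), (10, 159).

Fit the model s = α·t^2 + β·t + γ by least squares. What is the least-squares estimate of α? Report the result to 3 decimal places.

Sums needed: Σt^2·t^2 = 13778, Σt^2·t = 1532, Σt^2 = 194, Σt·t = 194, Σt = 20, Σ1 = 4.
And Σt^2·s = 22021, Σt·s = 2455, Σs = 311.
Normal equations: [[13778, 1532, 194]; [1532, 194, 20]; [194, 20, 4]]·[α, β, γ]ᵀ = [22021, 2455, 311]ᵀ.
Row-reducing yields α = 48775/31614, β = 11075/31614, γ = 561/479.

α = 1.543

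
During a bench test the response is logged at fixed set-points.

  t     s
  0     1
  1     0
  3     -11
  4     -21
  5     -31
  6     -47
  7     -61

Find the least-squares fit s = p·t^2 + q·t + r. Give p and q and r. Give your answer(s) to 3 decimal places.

p = -1.189, q = -0.697, r = 1.407

Entries of MᵀM: Σt^2·t^2 = 4660, Σt^2·t = 776, Σt^2 = 136, Σt·t = 136, Σt = 26, Σ1 = 7.
Moment sums: Σt^2·s = -5891, Σt·s = -981, Σs = -170.
So MᵀM·[p, q, r]ᵀ = Mᵀs: [[4660, 776, 136]; [776, 136, 26]; [136, 26, 7]]·[p, q, r]ᵀ = [-5891, -981, -170]ᵀ.
Row-reducing yields p = -4295/3612, q = -2519/3612, r = 121/86.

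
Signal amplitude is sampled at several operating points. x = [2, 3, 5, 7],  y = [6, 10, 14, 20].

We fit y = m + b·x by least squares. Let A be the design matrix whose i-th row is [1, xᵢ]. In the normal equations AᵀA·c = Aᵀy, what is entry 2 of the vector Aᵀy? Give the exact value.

252

Entry 2 ↔ basis x, so (Aᵀy)_{2} = Σᵢ (x)·yᵢ = (2)·(6) + (3)·(10) + (5)·(14) + (7)·(20) = 252.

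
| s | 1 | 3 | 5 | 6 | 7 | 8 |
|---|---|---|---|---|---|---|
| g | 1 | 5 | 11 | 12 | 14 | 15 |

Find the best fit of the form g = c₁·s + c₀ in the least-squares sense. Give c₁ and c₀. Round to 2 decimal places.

c₁ = 2.09, c₀ = -0.77

Compute the Gram sums: Σs·s = 184, Σs = 30, Σ1 = 6.
Right-hand side: Σs·g = 361, Σg = 58.
det = 184·6 − 30² = 204.
c₁ = (361·6 − 30·58)/204 = 71/34; c₀ = (184·58 − 30·361)/204 = -79/102.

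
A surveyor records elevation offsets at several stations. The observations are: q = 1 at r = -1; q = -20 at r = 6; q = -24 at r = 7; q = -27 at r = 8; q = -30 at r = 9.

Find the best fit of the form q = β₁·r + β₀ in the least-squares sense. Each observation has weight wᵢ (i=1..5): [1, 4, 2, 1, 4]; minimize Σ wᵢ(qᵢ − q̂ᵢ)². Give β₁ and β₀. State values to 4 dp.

The normal equations are: 631·β₁ + 81·β₀ = -2113;  81·β₁ + 12·β₀ = -274.
Δ = 631·12 − 81² = 1011.
β₁ = ((-2113)·12 − 81·(-274))/1011 = -1054/337; β₀ = (631·(-274) − 81·(-2113))/1011 = -1741/1011.

β₁ = -3.1276, β₀ = -1.7221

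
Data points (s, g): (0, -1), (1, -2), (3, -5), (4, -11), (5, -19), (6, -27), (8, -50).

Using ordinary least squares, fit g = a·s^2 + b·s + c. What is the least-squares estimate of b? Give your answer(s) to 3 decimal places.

Entries of MᵀM: Σs^2·s^2 = 6355, Σs^2·s = 945, Σs^2 = 151, Σs·s = 151, Σs = 27, Σ1 = 7.
For Mᵀg: Σs^2·g = -4870, Σs·g = -718, Σg = -115.
Normal equations: [[6355, 945, 151]; [945, 151, 27]; [151, 27, 7]]·[a, b, c]ᵀ = [-4870, -718, -115]ᵀ.
Row-reducing yields a = -14531/15974, b = 18883/15974, c = -10905/7987.

b = 1.182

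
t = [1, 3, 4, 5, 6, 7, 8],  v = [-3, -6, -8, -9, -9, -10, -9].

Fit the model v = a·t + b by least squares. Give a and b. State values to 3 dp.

Setting ∂/∂a … = 0 gives: 200·a + 34·b = -294;  34·a + 7·b = -54.
Determinant 200·7 − 34² = 244.
a = ((-294)·7 − 34·(-54))/244 = -111/122; b = (200·(-54) − 34·(-294))/244 = -201/61.

a = -0.910, b = -3.295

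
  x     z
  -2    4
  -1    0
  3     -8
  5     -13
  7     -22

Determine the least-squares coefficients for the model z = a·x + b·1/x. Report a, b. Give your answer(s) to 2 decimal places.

a = -3.04, b = 3.39

The normal equations are: 88·a + 5·b = -251;  5·a + (62689/44100)·b = -1093/105.
(Σx·x = 88, Σx·1/x = 5, Σ1/x·1/x = 62689/44100, Σx·z = -251, Σ1/x·z = -1093/105.)
Eliminating b: (62689/44100)·(row 1) − 5·(row 2) gives (1103533/11025)·a = (62689/44100)·(-251) − 5·(-1093/105) = -13439639/44100, so a = -13439639/4414132.
Then b = ((-1093/105) − 5·(-13439639/4414132))/(62689/44100) = 3737055/1103533.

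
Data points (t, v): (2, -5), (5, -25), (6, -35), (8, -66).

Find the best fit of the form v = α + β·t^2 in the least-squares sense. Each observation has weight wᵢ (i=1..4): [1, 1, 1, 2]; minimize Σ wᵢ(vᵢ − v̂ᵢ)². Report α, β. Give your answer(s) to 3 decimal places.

Compute the Gram sums: Σwᵢ·1 = 5, Σwᵢ·t^2 = 193, Σwᵢ·t^2·t^2 = 10129.
For XᵀWv: Σwᵢ·v = -197, Σwᵢ·t^2·v = -10353.
Eliminating β: 10129·(row 1) − 193·(row 2) gives 13396·α = 10129·(-197) − 193·(-10353) = 2716, so α = 679/3349.
Then β = ((-10353) − 193·(679/3349))/10129 = -3436/3349.

α = 0.203, β = -1.026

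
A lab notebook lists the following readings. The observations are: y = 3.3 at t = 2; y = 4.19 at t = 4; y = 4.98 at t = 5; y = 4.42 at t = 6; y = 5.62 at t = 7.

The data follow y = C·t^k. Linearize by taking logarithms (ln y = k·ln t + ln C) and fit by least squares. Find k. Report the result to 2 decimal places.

Let Y = ln y. Fitting Y = k·ln t + ln C by least squares:
Σln t = 7.4265, Σ(ln t)² = 11.9895, Σln y = 7.4445, Σln t·ln y = 11.4196.
Equations: 11.9895·k + 7.4265·ln C = 11.4196;  7.4265·k + 5·ln C = 7.4445.
Solving (det = 4.7940): k = 0.37778, ln C = 0.92778.

k = 0.38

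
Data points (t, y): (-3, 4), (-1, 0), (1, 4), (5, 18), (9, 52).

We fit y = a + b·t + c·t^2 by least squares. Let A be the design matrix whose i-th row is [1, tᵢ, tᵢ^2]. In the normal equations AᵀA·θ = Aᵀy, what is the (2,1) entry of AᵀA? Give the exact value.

Row 2 ↔ basis t, column 1 ↔ basis 1, so (AᵀA)_{2,1} = Σᵢ t = (-3)·(1) + (-1)·(1) + (1)·(1) + (5)·(1) + (9)·(1) = 11.

11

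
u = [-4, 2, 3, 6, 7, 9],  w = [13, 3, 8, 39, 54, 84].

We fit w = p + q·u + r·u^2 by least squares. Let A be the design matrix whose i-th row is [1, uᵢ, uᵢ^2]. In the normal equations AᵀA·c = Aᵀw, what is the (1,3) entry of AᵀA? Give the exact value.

195

Row 1 ↔ basis 1, column 3 ↔ basis u^2, so (AᵀA)_{1,3} = Σᵢ u^2 = (1)·(16) + (1)·(4) + (1)·(9) + (1)·(36) + (1)·(49) + (1)·(81) = 195.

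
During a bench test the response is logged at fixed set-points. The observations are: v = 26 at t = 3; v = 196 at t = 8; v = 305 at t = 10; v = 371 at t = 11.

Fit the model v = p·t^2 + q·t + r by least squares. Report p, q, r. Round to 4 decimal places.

Entries of AᵀA: Σt^2·t^2 = 28818, Σt^2·t = 2870, Σt^2 = 294, Σt·t = 294, Σt = 32, Σ1 = 4.
Right-hand side: Σt^2·v = 88169, Σt·v = 8777, Σv = 898.
Normal equations: [[28818, 2870, 294]; [2870, 294, 32]; [294, 32, 4]]·[p, q, r]ᵀ = [88169, 8777, 898]ᵀ.
Inverting the 3×3 Gram matrix, [p, q, r]ᵀ = [8567/2809, 1949/5618, -6850/2809]ᵀ.

p = 3.0498, q = 0.3469, r = -2.4386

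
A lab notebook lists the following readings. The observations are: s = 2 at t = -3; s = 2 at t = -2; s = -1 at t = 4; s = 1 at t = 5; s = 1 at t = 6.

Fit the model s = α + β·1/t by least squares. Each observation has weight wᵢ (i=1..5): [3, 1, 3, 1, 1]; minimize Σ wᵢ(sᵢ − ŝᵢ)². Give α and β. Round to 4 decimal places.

Normal-equation sums: Σwᵢ·1 = 9, Σwᵢ·1/t = -23/60, Σwᵢ·1/t·1/t = 3019/3600.
Moment sums: Σwᵢ·s = 7, Σwᵢ·1/t·s = -203/60.
det = 9·(3019/3600) − (-23/60)² = 13321/1800.
α = (7·(3019/3600) − (-23/60)·(-203/60))/(13321/1800) = 1176/1903; β = (9·(-203/60) − (-23/60)·7)/(13321/1800) = -7140/1903.

α = 0.6180, β = -3.7520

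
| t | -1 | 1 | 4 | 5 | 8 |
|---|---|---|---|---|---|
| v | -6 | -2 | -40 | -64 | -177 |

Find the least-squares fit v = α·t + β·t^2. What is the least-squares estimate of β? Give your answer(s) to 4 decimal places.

Compute the Gram sums: Σt·t = 107, Σt·t^2 = 701, Σt^2·t^2 = 4979.
And Σt·v = -1892, Σt^2·v = -13576.
Eliminating β: 4979·(row 1) − 701·(row 2) gives 41352·α = 4979·(-1892) − 701·(-13576) = 96508, so α = 24127/10338.
Then β = ((-13576) − 701·(24127/10338))/4979 = -31585/10338.

β = -3.0552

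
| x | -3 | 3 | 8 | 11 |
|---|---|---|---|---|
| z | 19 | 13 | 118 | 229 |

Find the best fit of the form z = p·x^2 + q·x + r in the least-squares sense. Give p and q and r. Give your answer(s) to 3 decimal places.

MᵀM·[p, q, r]ᵀ = Mᵀz reads: 18899·p + 1843·q + 203·r = 35549;  1843·p + 203·q + 19·r = 3445;  203·p + 19·q + 4·r = 379.
Row-reducing yields p = 2, q = -1, r = -2.

p = 2.000, q = -1.000, r = -2.000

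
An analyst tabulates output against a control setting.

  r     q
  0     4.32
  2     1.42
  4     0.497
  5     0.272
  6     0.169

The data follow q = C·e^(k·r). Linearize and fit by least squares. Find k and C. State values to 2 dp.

k = -0.54, C = 4.27

Let Y = ln q. Fitting Y = k·r + ln C by least squares:
Σr = 17.0000, Σ(r)² = 81.0000, Σln q = -1.9651, Σr·ln q = -19.2723.
Normal system: [[81.0000, 17.0000]; [17.0000, 5]]·[k, ln C]ᵀ = [-19.2723, -1.9651]ᵀ.
Solving (det = 116.0000): k = -0.54272, ln C = 1.45223, so C = exp(1.45223) = 4.27261.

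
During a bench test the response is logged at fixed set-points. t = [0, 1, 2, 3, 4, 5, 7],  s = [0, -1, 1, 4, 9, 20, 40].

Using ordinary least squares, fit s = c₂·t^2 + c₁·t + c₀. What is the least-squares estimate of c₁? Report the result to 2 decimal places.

The normal equations are: 3380·c₂ + 568·c₁ + 104·c₀ = 2643;  568·c₂ + 104·c₁ + 22·c₀ = 429;  104·c₂ + 22·c₁ + 7·c₀ = 73.
Inverting the 3×3 Gram matrix, [c₂, c₁, c₀]ᵀ = [3615/3388, -5611/3388, -53/242]ᵀ.

c₁ = -1.66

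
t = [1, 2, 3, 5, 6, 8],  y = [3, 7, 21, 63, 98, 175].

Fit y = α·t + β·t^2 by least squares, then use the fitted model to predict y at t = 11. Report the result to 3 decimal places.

The normal equations are: 139·α + 889·β = 2383;  889·α + 6115·β = 16523.
(Σt·t = 139, Σt·t^2 = 889, Σt^2·t^2 = 6115, Σt·y = 2383, Σt^2·y = 16523.)
Determinant 139·6115 − 889² = 59664.
α = (2383·6115 − 889·16523)/59664 = -58451/29832; β = (139·16523 − 889·2383)/59664 = 89105/29832.
At t = 11: ŷ = (-58451/29832)·(11) + (89105/29832)·(121) = 115213/339.

ŷ = 339.861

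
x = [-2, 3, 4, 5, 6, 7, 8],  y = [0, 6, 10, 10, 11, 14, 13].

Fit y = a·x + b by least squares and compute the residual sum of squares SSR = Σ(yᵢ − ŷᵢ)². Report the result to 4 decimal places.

Entries of MᵀM: Σx·x = 203, Σx = 31, Σ1 = 7.
Moment sums: Σx·y = 376, Σy = 64.
Eliminating b: 7·(row 1) − 31·(row 2) gives 460·a = 7·376 − 31·64 = 648, so a = 162/115.
Then b = (64 − 31·(162/115))/7 = 334/115.
Residuals: -2/23, -26/23, 168/115, 6/115, -41/115, 142/115, -27/23; SSR = 742/115.

SSR = 6.4522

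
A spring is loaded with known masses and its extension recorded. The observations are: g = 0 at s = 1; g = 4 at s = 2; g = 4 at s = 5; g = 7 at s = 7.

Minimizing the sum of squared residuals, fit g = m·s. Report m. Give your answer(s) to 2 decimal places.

m = 0.97

The normal system AᵀA·[m]ᵀ = Aᵀg is [[79]]·[m]ᵀ = [77]ᵀ.
m = 77/79 = 0.974684.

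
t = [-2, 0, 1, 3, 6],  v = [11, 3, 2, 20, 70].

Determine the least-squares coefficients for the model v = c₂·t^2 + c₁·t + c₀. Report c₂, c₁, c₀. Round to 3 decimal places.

c₂ = 1.952, c₁ = -0.381, c₀ = 2.286

Forming MᵀM = [[1394, 236, 50]; [236, 50, 8]; [50, 8, 5]] and Mᵀv = [2746, 460, 106]ᵀ gives MᵀM·[c₂, c₁, c₀]ᵀ = Mᵀv.
Row-reducing yields c₂ = 41/21, c₁ = -8/21, c₀ = 16/7.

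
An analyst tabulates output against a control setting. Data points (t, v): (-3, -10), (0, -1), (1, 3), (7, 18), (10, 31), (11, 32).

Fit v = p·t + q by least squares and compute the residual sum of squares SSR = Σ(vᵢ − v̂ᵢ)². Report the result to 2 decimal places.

With design matrix A, AᵀA = [[280, 26]; [26, 6]] and Aᵀv = [821, 73]ᵀ.
det = 280·6 − 26² = 1004.
p = (821·6 − 26·73)/1004 = 757/251; q = (280·73 − 26·821)/1004 = -453/502.
Residuals: -25/502, -49/502, 445/502, -1109/502, 875/502, -137/502; SSR = 4413/502.

SSR = 8.79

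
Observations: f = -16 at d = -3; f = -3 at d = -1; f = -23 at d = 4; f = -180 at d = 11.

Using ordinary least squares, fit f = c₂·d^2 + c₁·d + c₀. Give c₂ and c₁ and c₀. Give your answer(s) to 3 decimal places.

c₂ = -1.530, c₁ = 0.533, c₀ = -0.749

Compute the Gram sums: Σd^2·d^2 = 14979, Σd^2·d = 1367, Σd^2 = 147, Σd·d = 147, Σd = 11, Σ1 = 4.
For Xᵀf: Σd^2·f = -22295, Σd·f = -2021, Σf = -222.
So XᵀX·[c₂, c₁, c₀]ᵀ = Xᵀf: [[14979, 1367, 147]; [1367, 147, 11]; [147, 11, 4]]·[c₂, c₁, c₀]ᵀ = [-22295, -2021, -222]ᵀ.
Inverting the 3×3 Gram matrix, [c₂, c₁, c₀]ᵀ = [-83565/54628, 29117/54628, -10228/13657]ᵀ.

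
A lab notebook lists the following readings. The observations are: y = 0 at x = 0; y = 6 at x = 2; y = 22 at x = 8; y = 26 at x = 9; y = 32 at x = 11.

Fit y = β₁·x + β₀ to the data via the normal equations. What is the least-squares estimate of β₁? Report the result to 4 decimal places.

Normal-equation sums: Σx·x = 270, Σx = 30, Σ1 = 5.
And Σx·y = 774, Σy = 86.
Eliminating β₀: 5·(row 1) − 30·(row 2) gives 450·β₁ = 5·774 − 30·86 = 1290, so β₁ = 43/15.
Then β₀ = (86 − 30·(43/15))/5 = 0.

β₁ = 2.8667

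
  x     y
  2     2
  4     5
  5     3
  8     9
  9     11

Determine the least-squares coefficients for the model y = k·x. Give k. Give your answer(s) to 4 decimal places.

k = 1.1053

Entries of AᵀA: Σx·x = 190.
For Aᵀy: Σx·y = 210.
AᵀA·[k]ᵀ = Aᵀy becomes [[190]]·[k]ᵀ = [210]ᵀ.
Hence k = 210 / 190 ≈ 1.10526.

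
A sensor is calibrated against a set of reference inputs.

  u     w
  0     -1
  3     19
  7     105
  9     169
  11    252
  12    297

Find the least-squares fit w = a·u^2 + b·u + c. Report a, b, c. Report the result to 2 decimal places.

a = 1.97, b = 1.25, c = -1.45

With design matrix X, XᵀX = [[44420, 4158, 404]; [4158, 404, 42]; [404, 42, 6]] and Xᵀw = [92265, 8649, 841]ᵀ.
Inverting the 3×3 Gram matrix, [a, b, c]ᵀ = [74005/37502, 234267/187510, -136117/93755]ᵀ.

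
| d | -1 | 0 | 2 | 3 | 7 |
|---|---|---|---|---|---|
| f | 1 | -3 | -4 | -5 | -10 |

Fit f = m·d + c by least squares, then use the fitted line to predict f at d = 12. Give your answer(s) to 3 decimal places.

f̂ = -16.273

The normal system XᵀX·[m, c]ᵀ = Xᵀf is [[63, 11]; [11, 5]]·[m, c]ᵀ = [-94, -21]ᵀ.
det = 63·5 − 11² = 194.
m = ((-94)·5 − 11·(-21))/194 = -239/194; c = (63·(-21) − 11·(-94))/194 = -289/194.
At d = 12: f̂ = (-239/194)·(12) + (-289/194)·(1) = -3157/194.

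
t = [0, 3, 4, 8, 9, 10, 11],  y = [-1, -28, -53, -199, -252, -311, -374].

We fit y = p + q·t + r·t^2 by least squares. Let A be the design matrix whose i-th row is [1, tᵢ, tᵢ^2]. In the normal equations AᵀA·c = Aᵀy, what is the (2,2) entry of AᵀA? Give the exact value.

Row 2 ↔ basis t, column 2 ↔ basis t, so (AᵀA)_{2,2} = Σᵢ (t)·(t) = (0)·(0) + (3)·(3) + (4)·(4) + (8)·(8) + (9)·(9) + (10)·(10) + (11)·(11) = 391.

391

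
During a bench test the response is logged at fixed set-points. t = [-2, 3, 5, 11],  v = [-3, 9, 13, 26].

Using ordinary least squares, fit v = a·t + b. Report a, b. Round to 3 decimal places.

The normal system AᵀA·[a, b]ᵀ = Aᵀv is [[159, 17]; [17, 4]]·[a, b]ᵀ = [384, 45]ᵀ.
Δ = 159·4 − 17² = 347.
a = (384·4 − 17·45)/347 = 771/347; b = (159·45 − 17·384)/347 = 627/347.

a = 2.222, b = 1.807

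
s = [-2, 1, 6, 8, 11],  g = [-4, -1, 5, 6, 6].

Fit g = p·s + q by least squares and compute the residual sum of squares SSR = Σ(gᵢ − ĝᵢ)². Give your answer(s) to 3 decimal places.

Compute the Gram sums: Σs·s = 226, Σs = 24, Σ1 = 5.
For Aᵀg: Σs·g = 151, Σg = 12.
Eliminating q: 5·(row 1) − 24·(row 2) gives 554·p = 5·151 − 24·12 = 467, so p = 467/554.
Then q = (12 − 24·(467/554))/5 = -456/277.
Residuals: -185/277, -109/554, 440/277, 250/277, -901/554; SSR = 3583/554.

SSR = 6.468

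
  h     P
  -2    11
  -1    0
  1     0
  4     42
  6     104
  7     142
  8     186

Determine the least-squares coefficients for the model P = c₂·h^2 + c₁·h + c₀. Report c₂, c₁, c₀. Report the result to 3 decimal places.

From the data, Σh^2·h^2 = 8067, Σh^2·h = 1127, Σh^2 = 171, Σh·h = 171, Σh = 23, Σ1 = 7.
And Σh^2·P = 23322, Σh·P = 3252, ΣP = 485.
Normal equations: [[8067, 1127, 171]; [1127, 171, 23]; [171, 23, 7]]·[c₂, c₁, c₀]ᵀ = [23322, 3252, 485]ᵀ.
Row-reducing yields c₂ = 68999/22664, c₁ = -14751/22664, c₀ = -16697/5666.

c₂ = 3.044, c₁ = -0.651, c₀ = -2.947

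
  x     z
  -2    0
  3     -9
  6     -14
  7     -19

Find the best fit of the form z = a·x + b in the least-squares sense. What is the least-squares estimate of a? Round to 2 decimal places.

a = -1.98

Entries of MᵀM: Σx·x = 98, Σx = 14, Σ1 = 4.
Right-hand side: Σx·z = -244, Σz = -42.
MᵀM·[a, b]ᵀ = Mᵀz becomes [[98, 14]; [14, 4]]·[a, b]ᵀ = [-244, -42]ᵀ.
Δ = 98·4 − 14² = 196.
a = ((-244)·4 − 14·(-42))/196 = -97/49; b = (98·(-42) − 14·(-244))/196 = -25/7.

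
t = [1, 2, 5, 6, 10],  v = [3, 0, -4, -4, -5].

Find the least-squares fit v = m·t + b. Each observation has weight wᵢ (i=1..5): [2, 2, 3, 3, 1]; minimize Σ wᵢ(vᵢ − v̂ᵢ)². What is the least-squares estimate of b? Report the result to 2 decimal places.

b = 2.29

Setting ∂/∂m … = 0 gives: 293·m + 49·b = -176;  49·m + 11·b = -23.
Eliminating b: 11·(row 1) − 49·(row 2) gives 822·m = 11·(-176) − 49·(-23) = -809, so m = -809/822.
Then b = ((-23) − 49·(-809/822))/11 = 1885/822.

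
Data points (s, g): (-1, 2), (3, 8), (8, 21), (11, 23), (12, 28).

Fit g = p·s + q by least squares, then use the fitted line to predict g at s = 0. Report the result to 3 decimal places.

ĝ = 3.450

Entries of XᵀX: Σs·s = 339, Σs = 33, Σ1 = 5.
For Xᵀg: Σs·g = 779, Σg = 82.
So XᵀX·[p, q]ᵀ = Xᵀg: [[339, 33]; [33, 5]]·[p, q]ᵀ = [779, 82]ᵀ.
Determinant 339·5 − 33² = 606.
p = (779·5 − 33·82)/606 = 1189/606; q = (339·82 − 33·779)/606 = 697/202.
At s = 0: ĝ = (1189/606)·(0) + (697/202)·(1) = 697/202.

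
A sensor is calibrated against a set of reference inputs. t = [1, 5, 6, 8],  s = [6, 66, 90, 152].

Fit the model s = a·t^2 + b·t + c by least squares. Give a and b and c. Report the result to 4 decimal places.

Setting ∂/∂a … = 0 gives: 6018·a + 854·b + 126·c = 14624;  854·a + 126·b + 20·c = 2092;  126·a + 20·b + 4·c = 314.
Solving the 3×3 system (Gaussian elimination) gives a = 3065/1549, b = 4693/1549, c = 1584/1549.

a = 1.9787, b = 3.0297, c = 1.0226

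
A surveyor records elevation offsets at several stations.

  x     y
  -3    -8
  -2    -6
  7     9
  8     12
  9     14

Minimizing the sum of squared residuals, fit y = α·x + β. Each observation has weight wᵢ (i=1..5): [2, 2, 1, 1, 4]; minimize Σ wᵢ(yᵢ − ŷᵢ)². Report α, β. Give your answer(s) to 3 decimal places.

The normal equations are: 463·α + 41·β = 735;  41·α + 10·β = 49.
(Σwᵢ·x·x = 463, Σwᵢ·x = 41, Σwᵢ·1 = 10, Σwᵢ·x·y = 735, Σwᵢ·y = 49.)
det = 463·10 − 41² = 2949.
α = (735·10 − 41·49)/2949 = 5341/2949; β = (463·49 − 41·735)/2949 = -7448/2949.

α = 1.811, β = -2.526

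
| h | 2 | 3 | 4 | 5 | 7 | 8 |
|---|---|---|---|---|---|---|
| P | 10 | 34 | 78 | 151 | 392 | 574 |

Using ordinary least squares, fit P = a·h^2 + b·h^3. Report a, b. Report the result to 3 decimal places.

The normal system AᵀA·[a, b]ᵀ = AᵀP is [[7475, 53999]; [53999, 400307]]·[a, b]ᵀ = [61313, 453209]ᵀ.
det = 7475·400307 − 53999² = 76402824.
a = (61313·400307 − 53999·453209)/76402824 = 5932525/6366902; b = (7475·453209 − 53999·61313)/76402824 = 6408049/6366902.

a = 0.932, b = 1.006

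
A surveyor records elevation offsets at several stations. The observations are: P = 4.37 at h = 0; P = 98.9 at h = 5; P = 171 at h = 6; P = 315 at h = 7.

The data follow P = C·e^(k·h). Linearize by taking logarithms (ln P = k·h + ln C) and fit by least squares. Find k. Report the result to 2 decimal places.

k = 0.61

Taking logs, ln P = k·h + ln C, so regress ln P on h.
Over the data: Σh = 18.0000, Σ(h)² = 110.0000, Σln P = 16.9631, Σh·ln P = 94.0885.
Normal system: [[110.0000, 18.0000]; [18.0000, 4]]·[k, ln C]ᵀ = [94.0885, 16.9631]ᵀ.
Solving (det = 116.0000): k = 0.61223, ln C = 1.48576.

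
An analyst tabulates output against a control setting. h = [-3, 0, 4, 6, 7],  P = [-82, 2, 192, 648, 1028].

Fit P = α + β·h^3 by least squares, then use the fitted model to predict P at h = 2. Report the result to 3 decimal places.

With design matrix A, AᵀA = [[5, 596]; [596, 169130]] and AᵀP = [1788, 507074]ᵀ.
det = 5·169130 − 596² = 490434.
α = (1788·169130 − 596·507074)/490434 = 94168/245217; β = (5·507074 − 596·1788)/490434 = 734861/245217.
At h = 2: P̂ = (94168/245217)·(1) + (734861/245217)·(8) = 5973056/245217.

P̂ = 24.358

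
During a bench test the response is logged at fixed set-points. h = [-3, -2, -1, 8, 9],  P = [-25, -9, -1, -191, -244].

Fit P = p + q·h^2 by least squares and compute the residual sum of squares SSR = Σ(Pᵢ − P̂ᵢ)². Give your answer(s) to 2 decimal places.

SSR = 1.64

Sums needed: Σ1 = 5, Σh^2 = 159, Σh^2·h^2 = 10755.
And ΣP = -470, Σh^2·P = -32250.
Normal equations: [[5, 159]; [159, 10755]]·[p, q]ᵀ = [-470, -32250]ᵀ.
Determinant 5·10755 − 159² = 28494.
p = ((-470)·10755 − 159·(-32250))/28494 = 4050/1583; q = (5·(-32250) − 159·(-470))/28494 = -14420/4749.
Residuals: -365/1583, 2789/4749, -2479/4749, 3671/4749, -962/1583; SSR = 2592/1583.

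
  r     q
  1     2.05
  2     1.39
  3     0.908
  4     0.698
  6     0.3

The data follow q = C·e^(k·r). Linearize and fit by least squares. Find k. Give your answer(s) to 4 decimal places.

Taking logs, ln q = k·r + ln C, so regress ln q on r.
XᵀX = [[66.0000, 16.0000]; [16.0000, 5]], rhs = [-7.5751, -0.6129]ᵀ  (here Σr = 16.0000, Σ(r)² = 66.0000, Σln q = -0.6129, Σr·ln q = -7.5751).
Δ = 66.0000·5 − (16.0000)² = 74.0000; k = (-7.5751·5 − 16.0000·-0.6129)/74.0000 = -0.37932, ln C = (66.0000·-0.6129 − 16.0000·-7.5751)/74.0000 = 1.09123.

k = -0.3793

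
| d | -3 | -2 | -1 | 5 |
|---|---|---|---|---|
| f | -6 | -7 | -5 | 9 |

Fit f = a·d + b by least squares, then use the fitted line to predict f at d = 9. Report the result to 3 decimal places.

f̂ = 16.787

Setting ∂/∂a … = 0 gives: 39·a + (-1)·b = 82;  (-1)·a + 4·b = -9.
Determinant 39·4 − (-1)² = 155.
a = (82·4 − (-1)·(-9))/155 = 319/155; b = (39·(-9) − (-1)·82)/155 = -269/155.
At d = 9: f̂ = (319/155)·(9) + (-269/155)·(1) = 2602/155.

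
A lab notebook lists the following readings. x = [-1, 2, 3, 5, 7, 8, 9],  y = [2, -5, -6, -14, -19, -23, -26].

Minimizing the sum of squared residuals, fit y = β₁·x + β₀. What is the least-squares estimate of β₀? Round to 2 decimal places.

Normal-equation sums: Σx·x = 233, Σx = 33, Σ1 = 7.
Right-hand side: Σx·y = -651, Σy = -91.
AᵀA·[β₁, β₀]ᵀ = Aᵀy becomes [[233, 33]; [33, 7]]·[β₁, β₀]ᵀ = [-651, -91]ᵀ.
Eliminating β₀: 7·(row 1) − 33·(row 2) gives 542·β₁ = 7·(-651) − 33·(-91) = -1554, so β₁ = -777/271.
Then β₀ = ((-91) − 33·(-777/271))/7 = 140/271.

β₀ = 0.52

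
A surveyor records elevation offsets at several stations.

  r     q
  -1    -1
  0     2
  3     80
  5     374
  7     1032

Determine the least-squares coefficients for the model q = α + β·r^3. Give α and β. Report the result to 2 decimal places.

α = 0.56, β = 3.00

From the data, Σ1 = 5, Σr^3 = 494, Σr^3·r^3 = 134004.
Right-hand side: Σq = 1487, Σr^3·q = 402887.
So MᵀM·[α, β]ᵀ = Mᵀq: [[5, 494]; [494, 134004]]·[α, β]ᵀ = [1487, 402887]ᵀ.
Δ = 5·134004 − 494² = 425984.
α = (1487·134004 − 494·402887)/425984 = 9145/16384; β = (5·402887 − 494·1487)/425984 = 1279857/425984.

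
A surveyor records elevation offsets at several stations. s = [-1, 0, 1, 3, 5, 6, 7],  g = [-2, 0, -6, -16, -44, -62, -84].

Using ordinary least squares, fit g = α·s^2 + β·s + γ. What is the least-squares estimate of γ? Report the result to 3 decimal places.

From the data, Σs^2·s^2 = 4405, Σs^2·s = 711, Σs^2 = 121, Σs·s = 121, Σs = 21, Σ1 = 7.
Right-hand side: Σs^2·g = -7600, Σs·g = -1232, Σg = -214.
Normal equations: [[4405, 711, 121]; [711, 121, 21]; [121, 21, 7]]·[α, β, γ]ᵀ = [-7600, -1232, -214]ᵀ.
Inverting the 3×3 Gram matrix, [α, β, γ]ᵀ = [-421/263, -4331/7627, -9134/7627]ᵀ.

γ = -1.198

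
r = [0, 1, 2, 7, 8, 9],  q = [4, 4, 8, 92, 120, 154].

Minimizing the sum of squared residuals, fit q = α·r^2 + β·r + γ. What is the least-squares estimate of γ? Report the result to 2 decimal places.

γ = 3.92

Forming AᵀA = [[13075, 1593, 199]; [1593, 199, 27]; [199, 27, 6]] and Aᵀq = [24698, 3010, 382]ᵀ gives AᵀA·[α, β, γ]ᵀ = Aᵀq.
Inverting the 3×3 Gram matrix, [α, β, γ]ᵀ = [307/148, -46129/22940, 44929/11470]ᵀ.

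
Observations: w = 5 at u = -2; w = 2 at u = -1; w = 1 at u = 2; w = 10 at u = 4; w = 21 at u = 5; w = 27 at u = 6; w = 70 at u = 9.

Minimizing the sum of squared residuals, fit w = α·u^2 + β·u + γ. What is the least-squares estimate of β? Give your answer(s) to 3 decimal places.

β = -1.061

Compute the Gram sums: Σu^2·u^2 = 8771, Σu^2·u = 1133, Σu^2 = 167, Σu·u = 167, Σu = 23, Σ1 = 7.
And Σu^2·w = 7353, Σu·w = 927, Σw = 136.
Normal equations: [[8771, 1133, 167]; [1133, 167, 23]; [167, 23, 7]]·[α, β, γ]ᵀ = [7353, 927, 136]ᵀ.
Inverting the 3×3 Gram matrix, [α, β, γ]ᵀ = [2017/2042, -10831/10210, -3323/5105]ᵀ.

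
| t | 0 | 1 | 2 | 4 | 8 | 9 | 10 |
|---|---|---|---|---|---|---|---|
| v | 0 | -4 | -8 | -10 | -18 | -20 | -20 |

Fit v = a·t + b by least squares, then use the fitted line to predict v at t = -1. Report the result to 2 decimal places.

Entries of AᵀA: Σt·t = 266, Σt = 34, Σ1 = 7.
For Aᵀv: Σt·v = -584, Σv = -80.
So AᵀA·[a, b]ᵀ = Aᵀv: [[266, 34]; [34, 7]]·[a, b]ᵀ = [-584, -80]ᵀ.
Eliminating b: 7·(row 1) − 34·(row 2) gives 706·a = 7·(-584) − 34·(-80) = -1368, so a = -684/353.
Then b = ((-80) − 34·(-684/353))/7 = -712/353.
At t = -1: v̂ = (-684/353)·(-1) + (-712/353)·(1) = -28/353.

v̂ = -0.08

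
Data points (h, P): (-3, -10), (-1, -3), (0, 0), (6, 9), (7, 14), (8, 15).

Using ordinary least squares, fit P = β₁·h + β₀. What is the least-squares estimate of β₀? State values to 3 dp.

From the data, Σh·h = 159, Σh = 17, Σ1 = 6.
Moment sums: Σh·P = 305, ΣP = 25.
Normal equations: [[159, 17]; [17, 6]]·[β₁, β₀]ᵀ = [305, 25]ᵀ.
Determinant 159·6 − 17² = 665.
β₁ = (305·6 − 17·25)/665 = 281/133; β₀ = (159·25 − 17·305)/665 = -242/133.

β₀ = -1.820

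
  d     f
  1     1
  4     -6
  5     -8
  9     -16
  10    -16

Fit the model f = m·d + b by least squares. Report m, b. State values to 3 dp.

The normal system MᵀM·[m, b]ᵀ = Mᵀf is [[223, 29]; [29, 5]]·[m, b]ᵀ = [-367, -45]ᵀ.
Eliminating b: 5·(row 1) − 29·(row 2) gives 274·m = 5·(-367) − 29·(-45) = -530, so m = -265/137.
Then b = ((-45) − 29·(-265/137))/5 = 304/137.

m = -1.934, b = 2.219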